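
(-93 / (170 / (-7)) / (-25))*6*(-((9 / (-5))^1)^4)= 12813633 / 1328125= 9.65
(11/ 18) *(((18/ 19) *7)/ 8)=77/ 152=0.51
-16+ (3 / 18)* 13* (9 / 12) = -115 / 8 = -14.38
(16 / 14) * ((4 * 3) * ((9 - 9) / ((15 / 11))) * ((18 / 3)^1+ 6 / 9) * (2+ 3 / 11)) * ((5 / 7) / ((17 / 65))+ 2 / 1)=0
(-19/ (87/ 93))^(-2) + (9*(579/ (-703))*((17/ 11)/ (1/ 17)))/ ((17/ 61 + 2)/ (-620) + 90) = -1038796871704313/ 480586201456867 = -2.16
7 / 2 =3.50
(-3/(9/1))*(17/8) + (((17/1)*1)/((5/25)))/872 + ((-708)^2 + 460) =656254193/1308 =501723.39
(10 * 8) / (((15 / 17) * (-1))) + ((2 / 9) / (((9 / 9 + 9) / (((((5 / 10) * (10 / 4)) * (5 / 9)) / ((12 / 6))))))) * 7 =-58717 / 648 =-90.61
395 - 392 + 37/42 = 163/42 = 3.88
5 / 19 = 0.26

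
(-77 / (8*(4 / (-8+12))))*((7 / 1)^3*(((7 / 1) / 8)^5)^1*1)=-1693.30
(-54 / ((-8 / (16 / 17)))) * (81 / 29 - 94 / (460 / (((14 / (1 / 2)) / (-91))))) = 13372668 / 737035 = 18.14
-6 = -6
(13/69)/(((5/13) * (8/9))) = 507/920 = 0.55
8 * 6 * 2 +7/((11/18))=1182/11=107.45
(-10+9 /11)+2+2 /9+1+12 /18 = -524 /99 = -5.29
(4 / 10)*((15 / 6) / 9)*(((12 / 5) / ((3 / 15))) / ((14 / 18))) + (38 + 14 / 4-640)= -8355 / 14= -596.79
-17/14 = -1.21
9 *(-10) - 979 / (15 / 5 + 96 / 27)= -14121 / 59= -239.34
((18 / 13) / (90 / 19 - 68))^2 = 0.00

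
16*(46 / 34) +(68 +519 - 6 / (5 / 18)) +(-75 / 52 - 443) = 630313 / 4420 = 142.60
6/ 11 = 0.55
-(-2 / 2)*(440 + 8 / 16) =881 / 2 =440.50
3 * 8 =24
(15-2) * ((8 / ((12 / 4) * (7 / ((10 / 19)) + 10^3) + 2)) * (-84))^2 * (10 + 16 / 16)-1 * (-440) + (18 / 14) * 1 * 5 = 2936814686525 / 6477208927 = 453.41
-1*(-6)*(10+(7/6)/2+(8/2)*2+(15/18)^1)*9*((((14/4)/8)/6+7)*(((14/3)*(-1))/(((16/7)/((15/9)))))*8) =-38760715/192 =-201878.72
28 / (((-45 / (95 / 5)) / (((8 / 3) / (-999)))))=4256 / 134865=0.03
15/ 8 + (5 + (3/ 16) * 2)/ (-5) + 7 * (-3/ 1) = -101/ 5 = -20.20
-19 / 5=-3.80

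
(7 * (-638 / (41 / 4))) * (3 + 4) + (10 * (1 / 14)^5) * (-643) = -33627039591 / 11025392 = -3049.96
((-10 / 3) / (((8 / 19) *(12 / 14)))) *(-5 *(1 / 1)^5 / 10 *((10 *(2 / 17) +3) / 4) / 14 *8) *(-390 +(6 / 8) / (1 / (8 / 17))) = -310270 / 289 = -1073.60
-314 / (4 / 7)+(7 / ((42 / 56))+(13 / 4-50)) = -7043 / 12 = -586.92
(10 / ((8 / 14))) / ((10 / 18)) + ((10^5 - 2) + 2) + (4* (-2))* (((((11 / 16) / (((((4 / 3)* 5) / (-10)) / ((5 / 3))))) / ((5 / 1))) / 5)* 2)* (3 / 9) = 1500478 / 15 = 100031.87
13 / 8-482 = -3843 / 8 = -480.38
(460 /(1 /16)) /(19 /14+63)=103040 /901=114.36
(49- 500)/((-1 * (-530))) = -451/530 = -0.85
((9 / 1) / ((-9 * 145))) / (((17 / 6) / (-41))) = 246 / 2465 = 0.10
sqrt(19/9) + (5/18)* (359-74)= sqrt(19)/3 + 475/6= 80.62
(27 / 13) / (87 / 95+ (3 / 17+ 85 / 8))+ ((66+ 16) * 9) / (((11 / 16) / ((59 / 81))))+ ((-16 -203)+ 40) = 117500401457 / 194835069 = 603.08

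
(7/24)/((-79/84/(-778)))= 19061/79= 241.28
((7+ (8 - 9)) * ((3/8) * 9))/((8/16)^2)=81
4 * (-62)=-248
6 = 6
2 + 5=7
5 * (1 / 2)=5 / 2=2.50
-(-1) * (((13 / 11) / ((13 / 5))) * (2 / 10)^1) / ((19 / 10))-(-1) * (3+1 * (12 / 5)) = 5693 / 1045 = 5.45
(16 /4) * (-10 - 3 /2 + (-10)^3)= -4046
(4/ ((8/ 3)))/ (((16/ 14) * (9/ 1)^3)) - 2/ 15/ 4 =-613/ 19440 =-0.03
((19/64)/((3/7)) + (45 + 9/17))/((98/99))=4978677/106624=46.69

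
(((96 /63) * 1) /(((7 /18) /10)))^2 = 3686400 /2401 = 1535.36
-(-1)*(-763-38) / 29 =-801 / 29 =-27.62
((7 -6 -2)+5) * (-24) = -96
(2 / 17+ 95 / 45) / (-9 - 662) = -31 / 9333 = -0.00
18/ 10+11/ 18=217/ 90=2.41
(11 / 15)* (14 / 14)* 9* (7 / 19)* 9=2079 / 95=21.88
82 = 82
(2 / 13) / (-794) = -1 / 5161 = -0.00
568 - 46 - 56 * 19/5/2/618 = 806224/1545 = 521.83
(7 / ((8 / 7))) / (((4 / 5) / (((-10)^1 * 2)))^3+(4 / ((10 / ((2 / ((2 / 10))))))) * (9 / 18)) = 765625 / 249992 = 3.06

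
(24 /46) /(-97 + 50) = -12 /1081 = -0.01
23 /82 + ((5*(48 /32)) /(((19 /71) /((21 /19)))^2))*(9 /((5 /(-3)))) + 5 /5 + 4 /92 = -84740092243 /122892703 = -689.55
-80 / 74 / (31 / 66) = -2.30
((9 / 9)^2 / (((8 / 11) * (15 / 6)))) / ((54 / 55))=121 / 216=0.56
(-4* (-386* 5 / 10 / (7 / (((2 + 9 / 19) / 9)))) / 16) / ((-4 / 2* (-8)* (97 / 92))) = 208633 / 1857744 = 0.11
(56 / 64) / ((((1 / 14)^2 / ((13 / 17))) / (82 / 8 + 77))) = 1556191 / 136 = 11442.58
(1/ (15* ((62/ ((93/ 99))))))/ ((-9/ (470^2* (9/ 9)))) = -22090/ 891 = -24.79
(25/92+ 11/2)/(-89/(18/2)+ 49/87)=-138591/223928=-0.62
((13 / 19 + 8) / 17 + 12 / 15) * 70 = 29638 / 323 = 91.76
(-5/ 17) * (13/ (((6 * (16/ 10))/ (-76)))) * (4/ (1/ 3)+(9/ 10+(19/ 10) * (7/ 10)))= 351481/ 816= 430.74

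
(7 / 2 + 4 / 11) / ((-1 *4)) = -85 / 88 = -0.97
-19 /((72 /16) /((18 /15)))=-76 /15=-5.07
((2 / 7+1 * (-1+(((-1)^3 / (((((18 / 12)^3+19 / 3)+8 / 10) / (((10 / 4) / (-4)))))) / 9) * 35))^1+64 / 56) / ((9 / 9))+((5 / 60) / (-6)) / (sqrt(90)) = 17474 / 26481 -sqrt(10) / 2160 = 0.66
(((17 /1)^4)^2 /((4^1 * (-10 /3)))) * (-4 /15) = 6975757441 /50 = 139515148.82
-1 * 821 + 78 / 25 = -20447 / 25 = -817.88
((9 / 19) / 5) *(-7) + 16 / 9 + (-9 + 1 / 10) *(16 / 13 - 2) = 88484 / 11115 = 7.96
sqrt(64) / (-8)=-1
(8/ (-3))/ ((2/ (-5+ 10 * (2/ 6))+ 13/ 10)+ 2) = -80/ 63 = -1.27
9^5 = 59049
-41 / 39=-1.05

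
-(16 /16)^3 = -1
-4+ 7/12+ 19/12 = -11/6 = -1.83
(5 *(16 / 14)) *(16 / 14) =6.53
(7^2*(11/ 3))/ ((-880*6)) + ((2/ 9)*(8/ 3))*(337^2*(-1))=-290736787/ 4320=-67300.18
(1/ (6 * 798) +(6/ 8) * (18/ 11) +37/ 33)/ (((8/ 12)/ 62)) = 3834731/ 17556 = 218.43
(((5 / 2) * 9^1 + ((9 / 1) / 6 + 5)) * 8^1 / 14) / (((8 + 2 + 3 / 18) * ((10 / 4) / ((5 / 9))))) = 464 / 1281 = 0.36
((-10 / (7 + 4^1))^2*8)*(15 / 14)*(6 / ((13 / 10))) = 360000 / 11011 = 32.69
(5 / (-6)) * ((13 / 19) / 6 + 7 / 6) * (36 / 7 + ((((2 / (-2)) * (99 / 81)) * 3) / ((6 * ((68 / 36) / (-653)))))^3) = -10063472.02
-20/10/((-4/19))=19/2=9.50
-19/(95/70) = -14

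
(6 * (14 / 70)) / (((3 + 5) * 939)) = 0.00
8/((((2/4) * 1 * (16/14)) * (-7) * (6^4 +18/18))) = -2/1297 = -0.00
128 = 128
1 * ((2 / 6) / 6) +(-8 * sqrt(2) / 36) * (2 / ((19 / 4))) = 1 / 18 -16 * sqrt(2) / 171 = -0.08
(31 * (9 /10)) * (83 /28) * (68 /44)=393669 /3080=127.81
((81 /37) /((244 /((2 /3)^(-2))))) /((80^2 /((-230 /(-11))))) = 16767 /254228480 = 0.00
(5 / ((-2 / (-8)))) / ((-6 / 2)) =-20 / 3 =-6.67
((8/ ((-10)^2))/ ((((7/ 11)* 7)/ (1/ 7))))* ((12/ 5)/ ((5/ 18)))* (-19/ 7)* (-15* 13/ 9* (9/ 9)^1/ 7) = 0.19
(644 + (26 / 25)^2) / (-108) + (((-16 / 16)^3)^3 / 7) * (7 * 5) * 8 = -258598 / 5625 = -45.97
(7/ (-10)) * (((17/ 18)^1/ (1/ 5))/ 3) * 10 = -595/ 54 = -11.02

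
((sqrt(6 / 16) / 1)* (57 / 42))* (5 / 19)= 5* sqrt(6) / 56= 0.22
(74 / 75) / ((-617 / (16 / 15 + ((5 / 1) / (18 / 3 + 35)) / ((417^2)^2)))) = -0.00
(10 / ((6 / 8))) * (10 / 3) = 400 / 9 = 44.44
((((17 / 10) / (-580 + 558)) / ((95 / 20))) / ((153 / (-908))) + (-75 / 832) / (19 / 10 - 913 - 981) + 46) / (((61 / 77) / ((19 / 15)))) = 1137480028681 / 15433048800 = 73.70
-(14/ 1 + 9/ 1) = -23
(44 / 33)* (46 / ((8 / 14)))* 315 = 33810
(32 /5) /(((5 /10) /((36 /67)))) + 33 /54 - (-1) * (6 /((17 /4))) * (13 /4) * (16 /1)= 8293109 /102510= 80.90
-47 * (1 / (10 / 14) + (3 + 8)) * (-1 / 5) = 2914 / 25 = 116.56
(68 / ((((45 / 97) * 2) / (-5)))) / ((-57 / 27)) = 3298 / 19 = 173.58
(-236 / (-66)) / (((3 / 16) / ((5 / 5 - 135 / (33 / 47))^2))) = 8357828608 / 11979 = 697706.70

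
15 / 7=2.14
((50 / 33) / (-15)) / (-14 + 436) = -5 / 20889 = -0.00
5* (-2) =-10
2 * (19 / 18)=19 / 9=2.11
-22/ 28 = -11/ 14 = -0.79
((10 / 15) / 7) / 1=2 / 21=0.10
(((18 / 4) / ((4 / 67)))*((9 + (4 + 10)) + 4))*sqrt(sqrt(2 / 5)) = 16281*2^(1 / 4)*5^(3 / 4) / 40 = 1618.48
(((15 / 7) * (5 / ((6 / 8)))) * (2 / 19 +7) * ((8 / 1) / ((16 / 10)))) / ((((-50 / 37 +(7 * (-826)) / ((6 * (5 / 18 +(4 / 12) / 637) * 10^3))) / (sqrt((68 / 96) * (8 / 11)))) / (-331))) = 439651991250000 * sqrt(561) / 415768414831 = 25046.03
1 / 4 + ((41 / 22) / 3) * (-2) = -131 / 132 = -0.99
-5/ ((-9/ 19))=10.56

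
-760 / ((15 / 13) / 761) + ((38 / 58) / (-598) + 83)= -26073471611 / 52026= -501162.33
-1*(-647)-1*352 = 295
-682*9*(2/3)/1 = -4092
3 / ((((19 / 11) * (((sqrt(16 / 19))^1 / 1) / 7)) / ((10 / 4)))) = 1155 * sqrt(19) / 152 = 33.12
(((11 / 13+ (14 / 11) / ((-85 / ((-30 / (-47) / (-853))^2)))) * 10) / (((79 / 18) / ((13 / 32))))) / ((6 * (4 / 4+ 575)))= 16530959806285 / 72943011149454336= 0.00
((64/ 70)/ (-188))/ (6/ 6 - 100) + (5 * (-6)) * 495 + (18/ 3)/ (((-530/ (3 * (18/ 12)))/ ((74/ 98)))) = -1794455030911/ 120838410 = -14850.04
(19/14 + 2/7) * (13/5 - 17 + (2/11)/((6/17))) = -52693/2310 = -22.81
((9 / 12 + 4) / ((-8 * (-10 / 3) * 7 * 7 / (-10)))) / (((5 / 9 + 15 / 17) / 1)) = -8721 / 344960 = -0.03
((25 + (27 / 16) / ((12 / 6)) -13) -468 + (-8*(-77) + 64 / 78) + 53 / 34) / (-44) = -3462941 / 933504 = -3.71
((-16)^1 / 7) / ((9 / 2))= -32 / 63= -0.51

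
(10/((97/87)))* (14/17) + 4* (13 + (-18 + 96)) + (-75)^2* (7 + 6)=121195541/1649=73496.39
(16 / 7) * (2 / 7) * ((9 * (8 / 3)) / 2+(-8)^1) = 2.61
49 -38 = 11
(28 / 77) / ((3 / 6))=8 / 11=0.73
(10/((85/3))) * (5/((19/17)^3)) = 8670/6859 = 1.26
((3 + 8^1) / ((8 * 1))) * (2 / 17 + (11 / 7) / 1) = 2211 / 952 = 2.32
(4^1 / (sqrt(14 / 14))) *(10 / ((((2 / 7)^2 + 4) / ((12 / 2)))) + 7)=434 / 5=86.80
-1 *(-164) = 164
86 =86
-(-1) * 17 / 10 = 17 / 10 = 1.70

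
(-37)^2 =1369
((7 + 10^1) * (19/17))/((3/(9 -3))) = 38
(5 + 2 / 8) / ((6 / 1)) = 7 / 8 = 0.88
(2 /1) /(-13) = -2 /13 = -0.15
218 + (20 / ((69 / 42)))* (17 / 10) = 5490 / 23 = 238.70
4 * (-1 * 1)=-4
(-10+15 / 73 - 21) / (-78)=1124 / 2847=0.39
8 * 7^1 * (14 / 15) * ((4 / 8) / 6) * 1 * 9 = 196 / 5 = 39.20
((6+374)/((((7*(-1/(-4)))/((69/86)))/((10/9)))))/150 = 3496/2709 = 1.29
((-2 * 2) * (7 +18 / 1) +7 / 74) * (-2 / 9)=22.20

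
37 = 37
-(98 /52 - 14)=315 /26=12.12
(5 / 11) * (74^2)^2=13630261.82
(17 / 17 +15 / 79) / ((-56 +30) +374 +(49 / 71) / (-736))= 4912064 / 1436618081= 0.00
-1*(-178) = 178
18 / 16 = 9 / 8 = 1.12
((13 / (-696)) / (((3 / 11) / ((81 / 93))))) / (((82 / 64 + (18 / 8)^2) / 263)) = -451308 / 182497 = -2.47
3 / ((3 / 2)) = 2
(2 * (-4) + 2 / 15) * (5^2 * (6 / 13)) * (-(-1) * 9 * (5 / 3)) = -17700 / 13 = -1361.54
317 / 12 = 26.42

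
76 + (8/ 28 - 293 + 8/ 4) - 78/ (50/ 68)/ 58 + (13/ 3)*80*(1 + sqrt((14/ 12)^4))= 82485661/ 137025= 601.98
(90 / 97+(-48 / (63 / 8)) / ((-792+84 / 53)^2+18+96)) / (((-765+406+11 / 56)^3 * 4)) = -10403386205583616 / 2071756808676373359376215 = -0.00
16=16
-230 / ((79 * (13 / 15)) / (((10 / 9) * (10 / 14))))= -57500 / 21567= -2.67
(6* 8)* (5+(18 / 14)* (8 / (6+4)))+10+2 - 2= 10478 / 35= 299.37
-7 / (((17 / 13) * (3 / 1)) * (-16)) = 91 / 816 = 0.11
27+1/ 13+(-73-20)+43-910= -12128/ 13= -932.92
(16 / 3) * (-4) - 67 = -265 / 3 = -88.33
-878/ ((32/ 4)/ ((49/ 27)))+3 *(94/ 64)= -168281/ 864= -194.77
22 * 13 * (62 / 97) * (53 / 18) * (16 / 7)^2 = 120293888 / 42777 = 2812.12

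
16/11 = 1.45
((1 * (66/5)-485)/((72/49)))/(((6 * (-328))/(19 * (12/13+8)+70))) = 19997243/511680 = 39.08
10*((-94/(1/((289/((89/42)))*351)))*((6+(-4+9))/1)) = -44052928920/89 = -494976729.44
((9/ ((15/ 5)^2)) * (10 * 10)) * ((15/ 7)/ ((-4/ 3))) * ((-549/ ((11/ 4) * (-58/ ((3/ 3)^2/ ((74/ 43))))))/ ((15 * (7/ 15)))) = -26557875/ 578347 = -45.92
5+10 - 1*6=9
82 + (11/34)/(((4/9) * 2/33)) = 25571/272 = 94.01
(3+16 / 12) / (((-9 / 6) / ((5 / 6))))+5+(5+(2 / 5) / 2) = 1052 / 135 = 7.79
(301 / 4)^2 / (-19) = -90601 / 304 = -298.03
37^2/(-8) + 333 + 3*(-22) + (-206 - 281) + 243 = -1185/8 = -148.12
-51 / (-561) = 1 / 11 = 0.09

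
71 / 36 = 1.97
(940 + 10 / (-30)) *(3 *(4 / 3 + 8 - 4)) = 45104 / 3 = 15034.67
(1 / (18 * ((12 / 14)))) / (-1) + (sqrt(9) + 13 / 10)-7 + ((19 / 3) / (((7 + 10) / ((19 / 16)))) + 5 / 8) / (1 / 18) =301993 / 18360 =16.45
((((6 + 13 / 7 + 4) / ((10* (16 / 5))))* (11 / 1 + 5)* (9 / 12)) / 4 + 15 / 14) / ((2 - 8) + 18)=163 / 896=0.18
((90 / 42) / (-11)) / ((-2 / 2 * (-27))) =-5 / 693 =-0.01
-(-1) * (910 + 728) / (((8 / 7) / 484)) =693693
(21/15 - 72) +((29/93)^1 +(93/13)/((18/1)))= -844979/12090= -69.89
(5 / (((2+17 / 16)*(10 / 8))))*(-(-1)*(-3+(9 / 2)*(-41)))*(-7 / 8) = 214.29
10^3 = 1000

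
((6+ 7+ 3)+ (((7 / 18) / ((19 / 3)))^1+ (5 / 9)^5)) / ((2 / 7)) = 253108261 / 4487724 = 56.40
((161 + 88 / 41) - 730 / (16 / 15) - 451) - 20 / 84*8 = -6709831 / 6888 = -974.13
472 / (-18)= -236 / 9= -26.22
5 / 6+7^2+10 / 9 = 917 / 18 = 50.94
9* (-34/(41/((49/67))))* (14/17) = -12348/2747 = -4.50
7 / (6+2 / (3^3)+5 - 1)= 189 / 272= 0.69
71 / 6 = 11.83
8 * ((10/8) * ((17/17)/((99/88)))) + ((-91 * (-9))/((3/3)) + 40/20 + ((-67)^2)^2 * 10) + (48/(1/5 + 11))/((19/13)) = 241209915257/1197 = 201512042.82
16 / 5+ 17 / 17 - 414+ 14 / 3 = -6077 / 15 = -405.13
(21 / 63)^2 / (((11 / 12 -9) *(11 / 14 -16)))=56 / 61983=0.00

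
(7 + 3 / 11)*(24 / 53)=1920 / 583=3.29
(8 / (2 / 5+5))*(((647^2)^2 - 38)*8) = 2076841420361.48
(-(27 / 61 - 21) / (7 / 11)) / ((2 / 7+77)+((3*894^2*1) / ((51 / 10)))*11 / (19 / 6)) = 4455462 / 225251348843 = 0.00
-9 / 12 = -3 / 4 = -0.75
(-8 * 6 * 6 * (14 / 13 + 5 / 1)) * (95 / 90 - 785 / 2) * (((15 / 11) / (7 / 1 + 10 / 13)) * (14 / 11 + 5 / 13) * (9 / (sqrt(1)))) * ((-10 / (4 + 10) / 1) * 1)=-1281131.46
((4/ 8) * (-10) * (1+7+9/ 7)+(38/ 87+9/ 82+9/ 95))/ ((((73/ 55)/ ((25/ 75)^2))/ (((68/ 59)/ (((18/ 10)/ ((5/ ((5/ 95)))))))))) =-2031006747550/ 8710860123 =-233.16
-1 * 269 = -269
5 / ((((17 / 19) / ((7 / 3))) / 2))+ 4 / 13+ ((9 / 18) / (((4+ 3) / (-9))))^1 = 238949 / 9282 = 25.74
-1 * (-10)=10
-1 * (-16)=16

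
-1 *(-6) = 6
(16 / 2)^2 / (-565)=-64 / 565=-0.11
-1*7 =-7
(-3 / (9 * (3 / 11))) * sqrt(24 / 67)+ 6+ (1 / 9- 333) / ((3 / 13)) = -38786 / 27- 22 * sqrt(402) / 603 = -1437.25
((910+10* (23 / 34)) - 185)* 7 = 87080 / 17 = 5122.35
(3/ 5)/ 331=3/ 1655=0.00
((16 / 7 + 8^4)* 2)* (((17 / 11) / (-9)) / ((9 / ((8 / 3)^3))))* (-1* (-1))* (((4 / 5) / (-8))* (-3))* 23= -522100736 / 25515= -20462.50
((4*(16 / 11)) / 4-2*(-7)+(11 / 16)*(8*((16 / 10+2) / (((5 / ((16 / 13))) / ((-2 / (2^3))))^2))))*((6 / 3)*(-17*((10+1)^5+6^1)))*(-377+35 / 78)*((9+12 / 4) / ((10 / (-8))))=-27474398208621664 / 89375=-307405854082.48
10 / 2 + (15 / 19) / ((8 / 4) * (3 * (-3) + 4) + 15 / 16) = 2707 / 551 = 4.91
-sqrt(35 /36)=-sqrt(35) /6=-0.99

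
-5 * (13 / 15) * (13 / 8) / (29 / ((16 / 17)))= -338 / 1479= -0.23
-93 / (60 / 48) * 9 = -3348 / 5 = -669.60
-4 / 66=-2 / 33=-0.06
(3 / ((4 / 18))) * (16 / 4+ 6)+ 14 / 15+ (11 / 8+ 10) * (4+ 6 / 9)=11341 / 60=189.02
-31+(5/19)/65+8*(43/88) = -73595/2717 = -27.09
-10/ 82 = -5/ 41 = -0.12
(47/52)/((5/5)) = 0.90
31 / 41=0.76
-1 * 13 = -13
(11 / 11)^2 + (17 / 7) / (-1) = -10 / 7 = -1.43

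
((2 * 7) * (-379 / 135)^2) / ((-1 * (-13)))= 8.49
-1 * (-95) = 95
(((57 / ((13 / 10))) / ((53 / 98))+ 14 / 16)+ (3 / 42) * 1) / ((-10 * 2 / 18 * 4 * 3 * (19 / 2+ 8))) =-0.35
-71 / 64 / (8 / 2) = -0.28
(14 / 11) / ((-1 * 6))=-7 / 33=-0.21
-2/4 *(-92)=46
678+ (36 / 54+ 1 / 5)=10183 / 15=678.87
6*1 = 6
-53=-53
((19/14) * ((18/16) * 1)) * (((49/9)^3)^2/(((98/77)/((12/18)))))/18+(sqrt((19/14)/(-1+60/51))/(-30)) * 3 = 59037327041/51018336 - sqrt(13566)/420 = 1156.90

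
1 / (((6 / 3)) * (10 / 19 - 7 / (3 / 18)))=-19 / 1576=-0.01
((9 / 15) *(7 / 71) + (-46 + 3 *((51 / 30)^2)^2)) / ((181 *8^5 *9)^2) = -14828027 / 2023020982582640640000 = -0.00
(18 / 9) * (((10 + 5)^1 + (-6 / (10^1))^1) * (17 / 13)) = 2448 / 65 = 37.66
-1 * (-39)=39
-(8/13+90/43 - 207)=204.29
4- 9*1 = -5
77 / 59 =1.31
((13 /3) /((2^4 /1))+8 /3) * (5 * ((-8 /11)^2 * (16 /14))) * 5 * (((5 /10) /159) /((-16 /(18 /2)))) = -3525 /44891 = -0.08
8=8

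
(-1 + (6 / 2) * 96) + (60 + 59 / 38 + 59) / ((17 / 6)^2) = 1658375 / 5491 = 302.02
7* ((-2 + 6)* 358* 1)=10024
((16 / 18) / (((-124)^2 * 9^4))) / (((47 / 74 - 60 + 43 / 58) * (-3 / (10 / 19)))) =5365 / 203461456472919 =0.00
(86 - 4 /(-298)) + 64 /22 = 145744 /1639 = 88.92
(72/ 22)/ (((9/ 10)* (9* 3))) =40/ 297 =0.13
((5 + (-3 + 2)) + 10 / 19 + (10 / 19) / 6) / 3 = 263 / 171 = 1.54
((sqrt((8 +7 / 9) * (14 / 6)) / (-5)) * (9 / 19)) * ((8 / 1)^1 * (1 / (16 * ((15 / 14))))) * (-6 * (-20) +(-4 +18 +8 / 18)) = -1694 * sqrt(1659) / 2565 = -26.90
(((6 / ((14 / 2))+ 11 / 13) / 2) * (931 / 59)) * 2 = 20615 / 767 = 26.88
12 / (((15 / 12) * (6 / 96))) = 768 / 5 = 153.60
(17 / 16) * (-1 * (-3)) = 51 / 16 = 3.19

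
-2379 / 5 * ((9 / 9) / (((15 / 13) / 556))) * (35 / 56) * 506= -362536603 / 5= -72507320.60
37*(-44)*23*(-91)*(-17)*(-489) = 28325749452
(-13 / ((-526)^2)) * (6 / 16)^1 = -39 / 2213408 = -0.00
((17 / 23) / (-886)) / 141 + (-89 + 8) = -81.00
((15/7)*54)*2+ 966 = 1197.43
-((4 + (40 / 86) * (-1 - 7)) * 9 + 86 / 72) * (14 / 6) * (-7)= 60.53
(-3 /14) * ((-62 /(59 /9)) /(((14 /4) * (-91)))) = -1674 /263081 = -0.01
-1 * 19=-19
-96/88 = -12/11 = -1.09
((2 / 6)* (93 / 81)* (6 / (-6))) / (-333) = 31 / 26973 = 0.00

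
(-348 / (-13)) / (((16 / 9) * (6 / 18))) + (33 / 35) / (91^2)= 52371087 / 1159340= 45.17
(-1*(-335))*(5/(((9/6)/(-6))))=-6700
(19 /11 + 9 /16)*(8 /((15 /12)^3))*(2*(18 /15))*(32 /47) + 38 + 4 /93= 1603758202 /30050625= 53.37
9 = 9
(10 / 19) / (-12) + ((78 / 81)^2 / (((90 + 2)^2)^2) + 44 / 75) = 3366339554227 / 6201724305600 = 0.54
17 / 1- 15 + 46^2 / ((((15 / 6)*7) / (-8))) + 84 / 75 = -168734 / 175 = -964.19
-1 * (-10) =10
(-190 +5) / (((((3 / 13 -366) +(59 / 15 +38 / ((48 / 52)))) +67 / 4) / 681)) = 32756100 / 79019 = 414.53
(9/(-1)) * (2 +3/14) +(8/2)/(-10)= -1423/70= -20.33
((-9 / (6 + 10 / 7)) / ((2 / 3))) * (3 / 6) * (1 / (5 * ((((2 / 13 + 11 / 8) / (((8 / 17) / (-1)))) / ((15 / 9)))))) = 84 / 901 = 0.09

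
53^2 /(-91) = -2809 /91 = -30.87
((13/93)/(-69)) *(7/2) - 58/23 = -32455/12834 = -2.53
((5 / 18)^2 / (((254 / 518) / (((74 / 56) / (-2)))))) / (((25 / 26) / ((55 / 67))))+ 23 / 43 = 211546367 / 474189552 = 0.45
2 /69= 0.03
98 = 98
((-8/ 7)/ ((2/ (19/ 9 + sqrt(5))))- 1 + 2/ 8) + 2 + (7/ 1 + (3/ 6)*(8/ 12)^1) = 1859/ 252- 4*sqrt(5)/ 7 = 6.10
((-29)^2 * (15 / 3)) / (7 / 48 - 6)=-201840 / 281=-718.29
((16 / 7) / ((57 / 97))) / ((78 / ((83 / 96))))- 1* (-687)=128292935 / 186732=687.04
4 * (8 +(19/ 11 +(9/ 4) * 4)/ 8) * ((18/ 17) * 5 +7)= 7809/ 17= 459.35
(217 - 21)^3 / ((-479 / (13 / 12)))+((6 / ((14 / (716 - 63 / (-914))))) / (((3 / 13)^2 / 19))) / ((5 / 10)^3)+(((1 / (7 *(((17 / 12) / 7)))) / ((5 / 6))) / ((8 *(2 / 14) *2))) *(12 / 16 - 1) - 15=2684798153491451 / 3125934840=858878.48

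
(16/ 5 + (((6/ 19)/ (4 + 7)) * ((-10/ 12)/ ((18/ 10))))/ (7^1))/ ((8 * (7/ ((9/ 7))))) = 210547/ 2867480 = 0.07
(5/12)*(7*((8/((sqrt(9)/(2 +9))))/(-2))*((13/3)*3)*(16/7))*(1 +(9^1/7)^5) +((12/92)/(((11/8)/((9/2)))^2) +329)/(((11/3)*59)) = -5735.45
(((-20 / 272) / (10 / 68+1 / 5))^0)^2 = 1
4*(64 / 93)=256 / 93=2.75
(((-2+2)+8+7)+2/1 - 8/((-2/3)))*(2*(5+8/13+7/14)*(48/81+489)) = 173654.73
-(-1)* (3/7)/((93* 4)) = 0.00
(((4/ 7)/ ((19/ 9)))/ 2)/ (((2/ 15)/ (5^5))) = 421875/ 133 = 3171.99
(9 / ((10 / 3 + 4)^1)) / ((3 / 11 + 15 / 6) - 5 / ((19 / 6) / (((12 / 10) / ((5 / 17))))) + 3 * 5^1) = 2565 / 23681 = 0.11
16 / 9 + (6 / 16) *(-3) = 47 / 72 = 0.65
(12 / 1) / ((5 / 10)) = 24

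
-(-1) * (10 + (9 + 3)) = 22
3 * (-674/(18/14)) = -4718/3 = -1572.67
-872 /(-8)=109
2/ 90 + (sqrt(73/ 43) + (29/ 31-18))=-15.74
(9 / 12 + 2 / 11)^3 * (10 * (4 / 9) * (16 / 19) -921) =-10810327771 / 14566464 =-742.14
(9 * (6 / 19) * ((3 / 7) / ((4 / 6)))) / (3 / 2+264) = 54 / 7847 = 0.01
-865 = -865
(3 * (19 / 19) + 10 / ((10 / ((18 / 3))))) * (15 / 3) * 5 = 225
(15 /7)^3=3375 /343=9.84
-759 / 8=-94.88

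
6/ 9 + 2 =8/ 3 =2.67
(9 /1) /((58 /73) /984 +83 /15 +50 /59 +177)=95356980 /1942968379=0.05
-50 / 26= -25 / 13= -1.92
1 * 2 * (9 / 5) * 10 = 36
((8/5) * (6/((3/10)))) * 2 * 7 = 448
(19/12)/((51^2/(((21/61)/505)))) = 0.00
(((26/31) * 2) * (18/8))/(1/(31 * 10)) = 1170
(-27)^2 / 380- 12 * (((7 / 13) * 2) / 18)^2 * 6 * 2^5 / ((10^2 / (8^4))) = -970680211 / 2889900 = -335.89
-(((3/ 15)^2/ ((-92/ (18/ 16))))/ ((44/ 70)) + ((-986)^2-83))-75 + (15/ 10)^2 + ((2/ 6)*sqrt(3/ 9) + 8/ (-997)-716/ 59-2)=-4629917349442711/ 4762310080 + sqrt(3)/ 9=-972199.70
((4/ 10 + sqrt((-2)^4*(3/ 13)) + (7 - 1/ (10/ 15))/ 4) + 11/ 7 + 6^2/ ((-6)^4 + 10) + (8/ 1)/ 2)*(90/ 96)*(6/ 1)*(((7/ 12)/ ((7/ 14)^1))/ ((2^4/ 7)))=735*sqrt(39)/ 832 + 28313481/ 1337344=26.69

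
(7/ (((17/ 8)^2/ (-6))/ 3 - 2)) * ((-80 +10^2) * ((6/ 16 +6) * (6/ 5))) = -1233792/ 2593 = -475.82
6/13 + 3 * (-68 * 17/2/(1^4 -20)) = 22656/247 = 91.72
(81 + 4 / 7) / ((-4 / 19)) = -10849 / 28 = -387.46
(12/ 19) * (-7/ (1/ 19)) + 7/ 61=-5117/ 61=-83.89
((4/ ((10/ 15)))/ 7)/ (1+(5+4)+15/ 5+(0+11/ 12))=72/ 1169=0.06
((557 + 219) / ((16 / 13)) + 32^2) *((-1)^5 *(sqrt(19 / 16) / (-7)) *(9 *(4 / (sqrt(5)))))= 29781 *sqrt(95) / 70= 4146.70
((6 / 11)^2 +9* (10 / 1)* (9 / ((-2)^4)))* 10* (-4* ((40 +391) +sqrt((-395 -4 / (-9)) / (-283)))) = -106226415 / 121 -82155* sqrt(1004933) / 34243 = -880309.34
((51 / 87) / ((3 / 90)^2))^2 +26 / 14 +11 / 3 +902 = 4931917778 / 17661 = 279254.73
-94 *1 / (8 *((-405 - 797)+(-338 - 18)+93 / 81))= 1269 / 168140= 0.01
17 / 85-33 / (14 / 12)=-983 / 35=-28.09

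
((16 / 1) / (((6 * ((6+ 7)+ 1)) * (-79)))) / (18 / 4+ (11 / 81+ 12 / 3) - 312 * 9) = 216 / 250783841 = 0.00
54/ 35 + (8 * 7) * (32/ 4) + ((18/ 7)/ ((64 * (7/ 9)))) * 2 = 1762613/ 3920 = 449.65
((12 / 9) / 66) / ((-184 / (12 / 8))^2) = 1 / 744832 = 0.00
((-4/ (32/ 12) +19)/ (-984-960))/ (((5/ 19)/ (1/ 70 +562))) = -747479/ 38880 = -19.23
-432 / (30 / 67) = -4824 / 5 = -964.80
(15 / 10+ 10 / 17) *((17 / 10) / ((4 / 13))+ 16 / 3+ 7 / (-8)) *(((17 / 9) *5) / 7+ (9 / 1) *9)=55160113 / 32130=1716.78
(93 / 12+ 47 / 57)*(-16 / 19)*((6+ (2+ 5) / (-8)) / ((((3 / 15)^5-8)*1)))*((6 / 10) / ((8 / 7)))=350678125 / 144394224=2.43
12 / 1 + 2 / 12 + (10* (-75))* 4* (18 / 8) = -40427 / 6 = -6737.83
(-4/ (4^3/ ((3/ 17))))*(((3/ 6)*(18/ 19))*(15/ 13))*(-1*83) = 33615/ 67184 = 0.50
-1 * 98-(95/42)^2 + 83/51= -3043445/29988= -101.49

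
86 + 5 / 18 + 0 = 1553 / 18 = 86.28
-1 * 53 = -53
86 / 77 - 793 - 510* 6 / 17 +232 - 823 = -120342 / 77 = -1562.88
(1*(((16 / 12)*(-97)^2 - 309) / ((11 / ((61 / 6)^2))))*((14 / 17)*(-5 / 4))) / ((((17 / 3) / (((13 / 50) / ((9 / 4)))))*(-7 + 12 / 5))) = 12430071199 / 23689908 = 524.70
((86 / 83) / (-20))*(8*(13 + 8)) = -3612 / 415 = -8.70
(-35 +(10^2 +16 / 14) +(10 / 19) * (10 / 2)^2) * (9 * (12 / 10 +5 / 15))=727743 / 665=1094.35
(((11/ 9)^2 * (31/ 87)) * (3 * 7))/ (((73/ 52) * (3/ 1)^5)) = 1365364/ 41668911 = 0.03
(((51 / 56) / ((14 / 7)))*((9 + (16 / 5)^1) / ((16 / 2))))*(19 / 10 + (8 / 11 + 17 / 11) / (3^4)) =17814623 / 13305600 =1.34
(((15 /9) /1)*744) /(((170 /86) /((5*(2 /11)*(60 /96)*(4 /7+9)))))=4465550 /1309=3411.42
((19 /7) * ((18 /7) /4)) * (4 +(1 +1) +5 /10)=2223 /196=11.34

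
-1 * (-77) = 77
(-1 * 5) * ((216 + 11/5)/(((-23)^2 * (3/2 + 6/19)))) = -41458/36501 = -1.14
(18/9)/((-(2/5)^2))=-25/2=-12.50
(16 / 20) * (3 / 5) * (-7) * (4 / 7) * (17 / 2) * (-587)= 239496 / 25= 9579.84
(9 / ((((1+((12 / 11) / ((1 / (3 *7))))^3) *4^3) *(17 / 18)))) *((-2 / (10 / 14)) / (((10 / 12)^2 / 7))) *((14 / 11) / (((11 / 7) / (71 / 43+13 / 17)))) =-17000945577 / 24860740094125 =-0.00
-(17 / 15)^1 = -17 / 15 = -1.13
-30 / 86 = -15 / 43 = -0.35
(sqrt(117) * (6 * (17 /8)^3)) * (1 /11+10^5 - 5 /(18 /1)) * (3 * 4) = 291831654657 * sqrt(13) /1408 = 747311075.76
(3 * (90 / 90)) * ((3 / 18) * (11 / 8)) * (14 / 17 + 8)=825 / 136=6.07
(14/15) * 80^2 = 17920/3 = 5973.33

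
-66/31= -2.13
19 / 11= 1.73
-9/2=-4.50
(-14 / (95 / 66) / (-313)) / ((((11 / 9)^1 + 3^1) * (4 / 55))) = 22869 / 225986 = 0.10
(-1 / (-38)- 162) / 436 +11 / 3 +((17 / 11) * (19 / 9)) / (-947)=5113031069 / 1553299704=3.29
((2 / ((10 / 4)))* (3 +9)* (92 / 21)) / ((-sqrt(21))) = -1472* sqrt(21) / 735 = -9.18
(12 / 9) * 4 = 16 / 3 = 5.33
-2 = -2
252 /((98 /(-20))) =-360 /7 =-51.43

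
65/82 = 0.79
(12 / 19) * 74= 888 / 19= 46.74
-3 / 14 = -0.21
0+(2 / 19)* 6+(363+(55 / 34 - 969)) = -390023 / 646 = -603.75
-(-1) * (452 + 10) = 462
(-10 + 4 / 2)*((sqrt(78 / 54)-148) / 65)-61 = -2781 / 65-8*sqrt(13) / 195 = -42.93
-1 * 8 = -8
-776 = -776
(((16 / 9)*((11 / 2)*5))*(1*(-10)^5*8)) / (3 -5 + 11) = -352000000 / 81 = -4345679.01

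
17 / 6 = 2.83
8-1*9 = -1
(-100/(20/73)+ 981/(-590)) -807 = -692461/590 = -1173.66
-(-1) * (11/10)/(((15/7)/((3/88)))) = 7/400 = 0.02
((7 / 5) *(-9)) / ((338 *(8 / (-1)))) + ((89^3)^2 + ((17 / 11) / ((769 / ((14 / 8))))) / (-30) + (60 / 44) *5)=15501164533312610179 / 31190640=496981290967.82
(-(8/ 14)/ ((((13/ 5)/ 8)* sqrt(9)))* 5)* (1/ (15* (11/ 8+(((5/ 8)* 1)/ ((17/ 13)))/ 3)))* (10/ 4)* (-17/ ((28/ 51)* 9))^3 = 10258466825/ 791343189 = 12.96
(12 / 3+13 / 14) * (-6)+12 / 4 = -26.57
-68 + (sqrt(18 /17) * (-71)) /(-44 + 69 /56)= -68 + 11928 * sqrt(34) /40715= -66.29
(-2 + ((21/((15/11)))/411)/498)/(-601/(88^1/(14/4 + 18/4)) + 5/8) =90054932/2432086335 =0.04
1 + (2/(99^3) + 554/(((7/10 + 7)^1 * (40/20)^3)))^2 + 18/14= 83.17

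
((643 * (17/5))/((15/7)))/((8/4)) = 76517/150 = 510.11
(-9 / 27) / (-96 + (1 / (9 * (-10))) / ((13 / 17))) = 390 / 112337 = 0.00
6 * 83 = 498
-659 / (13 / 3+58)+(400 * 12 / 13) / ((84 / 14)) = 123899 / 2431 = 50.97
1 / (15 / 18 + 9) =6 / 59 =0.10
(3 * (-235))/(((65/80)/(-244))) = 2752320/13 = 211716.92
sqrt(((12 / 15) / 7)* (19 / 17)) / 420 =sqrt(11305) / 124950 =0.00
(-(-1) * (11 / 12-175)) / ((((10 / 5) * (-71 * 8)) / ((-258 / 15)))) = -89827 / 34080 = -2.64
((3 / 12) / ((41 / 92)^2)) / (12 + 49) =2116 / 102541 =0.02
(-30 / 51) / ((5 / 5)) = -10 / 17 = -0.59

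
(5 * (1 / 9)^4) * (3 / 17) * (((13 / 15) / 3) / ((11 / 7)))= 91 / 3680721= 0.00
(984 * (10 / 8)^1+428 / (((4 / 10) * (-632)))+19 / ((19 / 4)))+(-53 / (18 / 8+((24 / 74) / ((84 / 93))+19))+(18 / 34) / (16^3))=151455680080997 / 123149275136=1229.85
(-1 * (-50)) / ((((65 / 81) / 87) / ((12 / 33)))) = 281880 / 143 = 1971.19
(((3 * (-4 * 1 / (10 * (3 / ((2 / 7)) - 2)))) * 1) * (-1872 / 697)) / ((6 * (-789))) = -1248 / 15581435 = -0.00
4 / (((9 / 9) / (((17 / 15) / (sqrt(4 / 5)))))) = 5.07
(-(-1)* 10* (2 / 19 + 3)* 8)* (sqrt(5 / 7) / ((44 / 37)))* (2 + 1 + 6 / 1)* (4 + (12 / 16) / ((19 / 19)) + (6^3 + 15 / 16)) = 348439545* sqrt(35) / 5852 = 352254.98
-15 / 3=-5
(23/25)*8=184/25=7.36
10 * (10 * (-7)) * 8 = -5600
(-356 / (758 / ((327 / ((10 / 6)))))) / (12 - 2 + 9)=-174618 / 36005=-4.85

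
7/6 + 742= 4459/6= 743.17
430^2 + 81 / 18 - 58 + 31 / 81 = 29945195 / 162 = 184846.88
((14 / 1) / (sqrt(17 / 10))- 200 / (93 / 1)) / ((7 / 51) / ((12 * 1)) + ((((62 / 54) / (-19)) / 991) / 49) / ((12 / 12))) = -112928810400 / 600560923 + 1395002952 * sqrt(170) / 19372933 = 750.83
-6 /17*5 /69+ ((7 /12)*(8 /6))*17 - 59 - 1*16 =-217486 /3519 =-61.80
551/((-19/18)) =-522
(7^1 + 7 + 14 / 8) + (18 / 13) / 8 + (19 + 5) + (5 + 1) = 597 / 13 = 45.92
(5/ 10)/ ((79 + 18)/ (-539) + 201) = 539/ 216484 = 0.00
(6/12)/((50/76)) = 19/25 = 0.76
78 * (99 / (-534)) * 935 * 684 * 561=-461752356780 / 89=-5188228727.87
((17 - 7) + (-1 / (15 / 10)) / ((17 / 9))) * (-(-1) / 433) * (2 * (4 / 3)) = 1312 / 22083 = 0.06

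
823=823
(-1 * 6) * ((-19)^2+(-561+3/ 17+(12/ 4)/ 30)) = 1198.34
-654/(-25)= 654/25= 26.16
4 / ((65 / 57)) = 228 / 65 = 3.51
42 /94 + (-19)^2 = 16988 /47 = 361.45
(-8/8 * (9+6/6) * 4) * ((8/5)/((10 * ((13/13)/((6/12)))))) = -16/5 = -3.20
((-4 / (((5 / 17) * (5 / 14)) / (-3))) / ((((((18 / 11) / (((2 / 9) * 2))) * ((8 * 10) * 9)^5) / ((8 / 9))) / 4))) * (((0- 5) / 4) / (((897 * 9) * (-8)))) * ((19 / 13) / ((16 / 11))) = 273581 / 24672721973133312000000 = 0.00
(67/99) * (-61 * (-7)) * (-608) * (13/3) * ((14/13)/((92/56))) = -3409277312/6831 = -499089.05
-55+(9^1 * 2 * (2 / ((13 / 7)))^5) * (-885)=-8587957435 / 371293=-23129.87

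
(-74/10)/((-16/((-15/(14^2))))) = -111/3136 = -0.04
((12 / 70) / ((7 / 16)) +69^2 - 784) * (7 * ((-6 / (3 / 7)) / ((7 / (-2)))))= 3897844 / 35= 111366.97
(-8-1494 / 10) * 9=-7083 / 5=-1416.60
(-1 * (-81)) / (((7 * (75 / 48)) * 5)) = 1.48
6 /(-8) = -3 /4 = -0.75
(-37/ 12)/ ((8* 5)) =-37/ 480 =-0.08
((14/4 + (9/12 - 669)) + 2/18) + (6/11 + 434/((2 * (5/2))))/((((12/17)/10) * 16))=-465143/792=-587.30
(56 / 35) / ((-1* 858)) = -0.00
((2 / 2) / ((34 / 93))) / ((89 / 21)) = 0.65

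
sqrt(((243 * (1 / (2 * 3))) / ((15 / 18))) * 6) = 27 * sqrt(10) / 5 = 17.08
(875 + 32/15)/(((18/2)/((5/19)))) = 13157/513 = 25.65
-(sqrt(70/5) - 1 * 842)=842 - sqrt(14)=838.26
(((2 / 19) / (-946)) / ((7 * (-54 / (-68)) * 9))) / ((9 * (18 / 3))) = -17 / 412745949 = -0.00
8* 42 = 336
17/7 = 2.43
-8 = -8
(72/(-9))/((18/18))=-8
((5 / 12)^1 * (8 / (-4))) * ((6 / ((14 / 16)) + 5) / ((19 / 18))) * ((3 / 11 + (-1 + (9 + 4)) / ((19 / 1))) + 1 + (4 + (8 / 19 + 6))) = -458160 / 3971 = -115.38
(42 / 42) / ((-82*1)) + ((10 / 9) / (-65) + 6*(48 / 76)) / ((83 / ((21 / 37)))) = 0.01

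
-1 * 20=-20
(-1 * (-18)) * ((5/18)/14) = 5/14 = 0.36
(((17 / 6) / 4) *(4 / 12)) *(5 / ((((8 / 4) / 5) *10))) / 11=85 / 3168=0.03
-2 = -2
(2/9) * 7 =14/9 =1.56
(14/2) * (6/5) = 42/5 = 8.40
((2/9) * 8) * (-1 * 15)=-80/3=-26.67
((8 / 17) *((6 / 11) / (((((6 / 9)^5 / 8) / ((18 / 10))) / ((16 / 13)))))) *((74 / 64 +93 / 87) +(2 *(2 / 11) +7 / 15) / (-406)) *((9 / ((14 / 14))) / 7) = 93804572178 / 949974025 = 98.74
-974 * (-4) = 3896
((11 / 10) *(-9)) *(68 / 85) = -198 / 25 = -7.92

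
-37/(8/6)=-111/4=-27.75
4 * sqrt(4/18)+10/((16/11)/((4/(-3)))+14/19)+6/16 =-8249/296+4 * sqrt(2)/3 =-25.98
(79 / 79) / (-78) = -1 / 78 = -0.01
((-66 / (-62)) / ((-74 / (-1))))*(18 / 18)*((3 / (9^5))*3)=11 / 5016978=0.00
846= 846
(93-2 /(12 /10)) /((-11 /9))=-822 /11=-74.73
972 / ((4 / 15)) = 3645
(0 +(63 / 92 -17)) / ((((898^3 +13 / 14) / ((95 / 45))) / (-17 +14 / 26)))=21360731 / 27281656972791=0.00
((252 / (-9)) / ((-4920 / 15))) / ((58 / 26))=91 / 2378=0.04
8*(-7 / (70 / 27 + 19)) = -1512 / 583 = -2.59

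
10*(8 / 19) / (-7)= -80 / 133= -0.60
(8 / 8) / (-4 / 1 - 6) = -1 / 10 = -0.10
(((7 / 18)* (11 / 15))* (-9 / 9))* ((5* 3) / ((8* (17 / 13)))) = -1001 / 2448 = -0.41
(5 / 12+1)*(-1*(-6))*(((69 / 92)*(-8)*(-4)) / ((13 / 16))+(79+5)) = 12546 / 13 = 965.08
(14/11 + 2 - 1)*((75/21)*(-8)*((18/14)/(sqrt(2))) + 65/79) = 1625/869 - 22500*sqrt(2)/539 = -57.16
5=5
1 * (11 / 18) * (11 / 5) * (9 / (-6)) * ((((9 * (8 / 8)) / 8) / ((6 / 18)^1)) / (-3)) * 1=363 / 160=2.27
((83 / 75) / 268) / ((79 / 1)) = 83 / 1587900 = 0.00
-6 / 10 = -3 / 5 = -0.60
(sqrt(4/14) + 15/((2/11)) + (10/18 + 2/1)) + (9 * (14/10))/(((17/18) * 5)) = sqrt(14)/7 + 671087/7650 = 88.26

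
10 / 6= 5 / 3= 1.67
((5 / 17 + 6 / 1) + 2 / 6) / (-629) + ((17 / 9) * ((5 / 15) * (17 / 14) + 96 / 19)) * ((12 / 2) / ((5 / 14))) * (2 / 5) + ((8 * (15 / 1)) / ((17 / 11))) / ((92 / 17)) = 17581289452 / 210277845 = 83.61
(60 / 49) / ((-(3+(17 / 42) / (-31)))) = -11160 / 27223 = -0.41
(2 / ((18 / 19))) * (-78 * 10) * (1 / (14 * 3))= -2470 / 63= -39.21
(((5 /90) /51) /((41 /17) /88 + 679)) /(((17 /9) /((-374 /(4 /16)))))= -3872 /3047475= -0.00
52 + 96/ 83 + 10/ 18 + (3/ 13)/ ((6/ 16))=527575/ 9711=54.33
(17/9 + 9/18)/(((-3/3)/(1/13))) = -43/234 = -0.18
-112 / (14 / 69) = -552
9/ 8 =1.12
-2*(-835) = 1670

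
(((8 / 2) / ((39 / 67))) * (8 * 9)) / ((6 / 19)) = 1566.77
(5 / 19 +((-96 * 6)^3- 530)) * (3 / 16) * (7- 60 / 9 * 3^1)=141607697751 / 304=465814795.23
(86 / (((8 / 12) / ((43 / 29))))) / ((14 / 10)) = 27735 / 203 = 136.63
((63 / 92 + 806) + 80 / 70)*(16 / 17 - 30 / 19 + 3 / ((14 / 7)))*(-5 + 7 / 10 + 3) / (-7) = 3767065081 / 29121680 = 129.36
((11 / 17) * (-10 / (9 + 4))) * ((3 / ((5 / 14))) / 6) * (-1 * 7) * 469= 505582 / 221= 2287.70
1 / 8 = 0.12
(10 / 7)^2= 2.04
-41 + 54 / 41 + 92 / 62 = -48551 / 1271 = -38.20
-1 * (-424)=424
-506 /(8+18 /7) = -1771 /37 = -47.86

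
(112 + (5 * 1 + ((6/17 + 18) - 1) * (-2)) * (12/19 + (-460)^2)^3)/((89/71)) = -2330029441133242282474384/10377667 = -224523434904323127.97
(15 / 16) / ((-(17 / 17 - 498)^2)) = -15 / 3952144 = -0.00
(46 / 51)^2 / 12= 529 / 7803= 0.07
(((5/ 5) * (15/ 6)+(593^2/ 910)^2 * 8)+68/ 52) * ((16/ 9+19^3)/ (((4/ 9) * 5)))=4363128172456159/ 1183000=3688189494.89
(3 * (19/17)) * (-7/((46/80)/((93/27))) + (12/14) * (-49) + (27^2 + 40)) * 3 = 2694371/391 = 6890.97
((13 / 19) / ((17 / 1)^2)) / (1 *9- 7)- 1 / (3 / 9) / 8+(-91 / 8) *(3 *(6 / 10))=-2289617 / 109820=-20.85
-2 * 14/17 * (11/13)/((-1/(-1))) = -308/221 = -1.39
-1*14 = -14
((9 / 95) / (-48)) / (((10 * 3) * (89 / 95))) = -1 / 14240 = -0.00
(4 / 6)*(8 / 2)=2.67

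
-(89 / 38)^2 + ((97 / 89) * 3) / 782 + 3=-124683509 / 50249756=-2.48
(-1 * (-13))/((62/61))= 793/62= 12.79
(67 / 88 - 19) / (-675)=107 / 3960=0.03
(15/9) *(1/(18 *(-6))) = -5/324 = -0.02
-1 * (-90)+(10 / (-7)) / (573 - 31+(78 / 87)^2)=143792665 / 1597743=90.00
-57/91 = -0.63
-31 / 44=-0.70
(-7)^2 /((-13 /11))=-539 /13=-41.46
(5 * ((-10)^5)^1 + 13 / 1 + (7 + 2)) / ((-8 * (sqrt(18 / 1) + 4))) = -249989 / 2 + 749967 * sqrt(2) / 8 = 7582.19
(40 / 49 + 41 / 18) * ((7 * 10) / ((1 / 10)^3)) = 13645000 / 63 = 216587.30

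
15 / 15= 1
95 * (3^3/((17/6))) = 15390/17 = 905.29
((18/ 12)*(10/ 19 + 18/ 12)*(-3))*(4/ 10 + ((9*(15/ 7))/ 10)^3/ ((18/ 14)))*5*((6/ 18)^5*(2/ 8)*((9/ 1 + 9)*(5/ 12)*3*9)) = -1933635/ 34048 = -56.79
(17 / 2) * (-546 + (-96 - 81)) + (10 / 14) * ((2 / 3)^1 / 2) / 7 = -1806767 / 294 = -6145.47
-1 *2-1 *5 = -7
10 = 10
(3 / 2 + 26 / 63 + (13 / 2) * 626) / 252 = 512935 / 31752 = 16.15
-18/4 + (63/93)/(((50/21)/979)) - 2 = 210832/775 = 272.04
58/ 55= 1.05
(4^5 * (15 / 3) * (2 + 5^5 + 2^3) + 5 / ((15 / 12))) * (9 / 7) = 144460836 / 7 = 20637262.29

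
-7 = -7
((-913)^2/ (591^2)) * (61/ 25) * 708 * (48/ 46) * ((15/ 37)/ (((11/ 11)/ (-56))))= -16128079731456/ 165132295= -97667.63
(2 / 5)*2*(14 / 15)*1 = 0.75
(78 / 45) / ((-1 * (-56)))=13 / 420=0.03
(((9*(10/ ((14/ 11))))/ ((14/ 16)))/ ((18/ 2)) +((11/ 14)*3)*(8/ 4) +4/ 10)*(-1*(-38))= 535.57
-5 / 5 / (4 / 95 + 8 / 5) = -95 / 156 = -0.61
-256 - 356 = -612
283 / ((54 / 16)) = 2264 / 27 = 83.85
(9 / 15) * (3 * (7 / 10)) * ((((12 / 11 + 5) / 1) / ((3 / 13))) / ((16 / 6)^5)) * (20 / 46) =4444713 / 41451520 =0.11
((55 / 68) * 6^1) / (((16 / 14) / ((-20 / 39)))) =-2.18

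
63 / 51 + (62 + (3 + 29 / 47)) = 66.85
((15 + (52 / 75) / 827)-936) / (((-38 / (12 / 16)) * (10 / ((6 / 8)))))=171374919 / 125704000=1.36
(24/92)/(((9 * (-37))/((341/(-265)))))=682/676545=0.00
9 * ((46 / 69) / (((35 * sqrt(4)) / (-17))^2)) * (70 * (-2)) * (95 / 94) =-16473 / 329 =-50.07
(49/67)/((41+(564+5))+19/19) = 49/40937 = 0.00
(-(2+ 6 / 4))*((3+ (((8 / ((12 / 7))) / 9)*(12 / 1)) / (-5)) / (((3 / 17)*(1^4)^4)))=-9401 / 270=-34.82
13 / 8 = 1.62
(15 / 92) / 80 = 3 / 1472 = 0.00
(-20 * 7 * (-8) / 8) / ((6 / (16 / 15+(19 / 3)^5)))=173345074 / 729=237784.74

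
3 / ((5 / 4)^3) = 192 / 125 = 1.54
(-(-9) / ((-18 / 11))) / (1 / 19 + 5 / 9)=-1881 / 208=-9.04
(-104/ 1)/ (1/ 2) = -208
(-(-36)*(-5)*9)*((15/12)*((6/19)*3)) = -36450/19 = -1918.42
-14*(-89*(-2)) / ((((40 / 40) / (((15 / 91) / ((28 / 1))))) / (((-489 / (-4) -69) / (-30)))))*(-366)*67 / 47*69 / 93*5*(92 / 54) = -68309116685 / 795522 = -85867.04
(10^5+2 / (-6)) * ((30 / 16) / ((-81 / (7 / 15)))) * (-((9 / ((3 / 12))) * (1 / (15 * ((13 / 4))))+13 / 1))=1875293749 / 126360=14840.88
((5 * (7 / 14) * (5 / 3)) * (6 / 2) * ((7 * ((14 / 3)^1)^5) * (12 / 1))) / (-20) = -9411920 / 81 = -116196.54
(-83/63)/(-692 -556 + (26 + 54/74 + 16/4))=3071/2837457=0.00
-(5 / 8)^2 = -25 / 64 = -0.39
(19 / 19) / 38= 1 / 38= 0.03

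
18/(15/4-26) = -0.81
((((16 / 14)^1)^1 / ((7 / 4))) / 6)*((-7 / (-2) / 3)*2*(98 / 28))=8 / 9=0.89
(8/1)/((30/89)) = 356/15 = 23.73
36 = 36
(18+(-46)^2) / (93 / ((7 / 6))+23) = 20.78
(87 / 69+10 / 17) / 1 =1.85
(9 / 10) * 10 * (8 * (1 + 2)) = 216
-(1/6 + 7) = -43/6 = -7.17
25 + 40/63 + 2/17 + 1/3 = 27938/1071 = 26.09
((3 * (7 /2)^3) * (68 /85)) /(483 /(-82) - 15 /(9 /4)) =-126567 /15445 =-8.19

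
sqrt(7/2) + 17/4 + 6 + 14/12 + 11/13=sqrt(14)/2 + 1913/156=14.13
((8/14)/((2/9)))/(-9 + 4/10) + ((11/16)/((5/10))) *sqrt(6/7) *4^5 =-90/301 + 1408 *sqrt(42)/7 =1303.26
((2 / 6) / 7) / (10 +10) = 1 / 420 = 0.00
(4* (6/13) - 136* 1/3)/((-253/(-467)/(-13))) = 792032/759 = 1043.52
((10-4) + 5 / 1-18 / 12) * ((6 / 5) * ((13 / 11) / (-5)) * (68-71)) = 2223 / 275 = 8.08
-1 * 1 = -1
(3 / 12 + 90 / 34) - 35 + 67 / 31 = -63117 / 2108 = -29.94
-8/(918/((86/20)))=-86/2295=-0.04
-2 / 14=-1 / 7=-0.14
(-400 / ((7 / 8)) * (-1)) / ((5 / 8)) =5120 / 7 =731.43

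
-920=-920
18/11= 1.64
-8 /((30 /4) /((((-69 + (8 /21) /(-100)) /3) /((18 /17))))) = 4926872 /212625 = 23.17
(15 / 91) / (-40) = -3 / 728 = -0.00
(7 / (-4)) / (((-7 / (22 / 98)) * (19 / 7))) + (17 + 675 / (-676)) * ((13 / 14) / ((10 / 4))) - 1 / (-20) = 207967 / 34580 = 6.01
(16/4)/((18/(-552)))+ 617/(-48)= -6505/48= -135.52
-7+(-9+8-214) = -222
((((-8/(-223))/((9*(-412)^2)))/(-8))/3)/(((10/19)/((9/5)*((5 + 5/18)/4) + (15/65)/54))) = -42313/9566187920640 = -0.00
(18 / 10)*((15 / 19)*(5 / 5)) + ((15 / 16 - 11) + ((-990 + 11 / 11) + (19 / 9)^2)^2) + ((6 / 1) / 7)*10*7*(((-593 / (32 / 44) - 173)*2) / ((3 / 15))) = 750530333869 / 1994544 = 376291.69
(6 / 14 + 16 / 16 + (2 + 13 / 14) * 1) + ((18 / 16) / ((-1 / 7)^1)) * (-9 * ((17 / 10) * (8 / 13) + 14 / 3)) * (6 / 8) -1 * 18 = 2111413 / 7280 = 290.03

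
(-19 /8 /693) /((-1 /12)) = 19 /462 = 0.04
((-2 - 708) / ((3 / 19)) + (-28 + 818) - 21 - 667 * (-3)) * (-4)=20720 / 3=6906.67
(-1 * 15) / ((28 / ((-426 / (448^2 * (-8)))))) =-3195 / 22478848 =-0.00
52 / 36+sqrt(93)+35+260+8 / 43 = 306.27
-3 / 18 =-1 / 6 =-0.17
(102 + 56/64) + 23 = 1007/8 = 125.88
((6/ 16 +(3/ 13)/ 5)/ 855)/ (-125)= -73/ 18525000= -0.00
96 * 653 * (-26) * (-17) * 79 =2188939584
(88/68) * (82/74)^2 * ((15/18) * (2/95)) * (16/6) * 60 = 5917120/1326561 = 4.46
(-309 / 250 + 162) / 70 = 40191 / 17500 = 2.30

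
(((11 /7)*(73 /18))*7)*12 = 1606 /3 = 535.33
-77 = -77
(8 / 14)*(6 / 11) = 0.31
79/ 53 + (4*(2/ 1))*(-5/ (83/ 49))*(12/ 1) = -281.88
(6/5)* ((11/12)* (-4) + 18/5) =-2/25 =-0.08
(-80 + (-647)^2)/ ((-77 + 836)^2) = 418529/ 576081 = 0.73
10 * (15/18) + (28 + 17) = 160/3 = 53.33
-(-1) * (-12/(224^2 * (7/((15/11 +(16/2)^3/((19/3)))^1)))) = -0.00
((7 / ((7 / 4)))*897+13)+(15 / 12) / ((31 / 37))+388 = 494821 / 124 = 3990.49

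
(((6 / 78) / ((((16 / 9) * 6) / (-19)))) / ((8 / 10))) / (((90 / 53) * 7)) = -1007 / 69888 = -0.01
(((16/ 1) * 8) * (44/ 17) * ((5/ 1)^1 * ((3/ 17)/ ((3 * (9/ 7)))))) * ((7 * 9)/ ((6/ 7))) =4829440/ 867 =5570.29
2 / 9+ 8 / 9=10 / 9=1.11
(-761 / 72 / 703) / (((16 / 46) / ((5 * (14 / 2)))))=-612605 / 404928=-1.51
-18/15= -6/5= -1.20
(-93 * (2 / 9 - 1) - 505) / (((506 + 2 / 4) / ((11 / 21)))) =-28556 / 63819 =-0.45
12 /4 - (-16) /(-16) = 2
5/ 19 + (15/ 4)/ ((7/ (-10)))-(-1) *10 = 1305/ 266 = 4.91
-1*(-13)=13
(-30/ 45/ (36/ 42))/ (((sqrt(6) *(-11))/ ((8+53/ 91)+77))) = 118 *sqrt(6)/ 117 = 2.47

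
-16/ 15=-1.07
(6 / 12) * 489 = 489 / 2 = 244.50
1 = 1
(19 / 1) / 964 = 19 / 964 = 0.02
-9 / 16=-0.56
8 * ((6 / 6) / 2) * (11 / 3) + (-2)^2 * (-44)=-484 / 3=-161.33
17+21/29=514/29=17.72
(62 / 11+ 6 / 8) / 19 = 281 / 836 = 0.34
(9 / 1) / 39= 3 / 13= 0.23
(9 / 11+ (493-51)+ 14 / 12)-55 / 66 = 14624 / 33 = 443.15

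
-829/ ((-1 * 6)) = 829/ 6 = 138.17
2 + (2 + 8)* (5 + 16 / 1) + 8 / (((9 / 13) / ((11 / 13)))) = 1996 / 9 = 221.78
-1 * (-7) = 7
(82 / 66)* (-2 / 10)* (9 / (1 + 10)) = -123 / 605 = -0.20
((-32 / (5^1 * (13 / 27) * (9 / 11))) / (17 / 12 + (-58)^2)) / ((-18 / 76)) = 53504 / 2625025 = 0.02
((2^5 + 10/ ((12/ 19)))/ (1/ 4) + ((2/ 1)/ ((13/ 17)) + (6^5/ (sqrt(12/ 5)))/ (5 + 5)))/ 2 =3782/ 39 + 324 * sqrt(15)/ 5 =347.94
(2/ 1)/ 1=2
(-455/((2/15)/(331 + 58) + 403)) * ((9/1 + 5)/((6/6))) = -37168950/2351507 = -15.81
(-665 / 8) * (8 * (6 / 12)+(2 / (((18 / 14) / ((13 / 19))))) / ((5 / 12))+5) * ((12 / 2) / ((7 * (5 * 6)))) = -3293 / 120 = -27.44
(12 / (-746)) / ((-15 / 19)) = 38 / 1865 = 0.02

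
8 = 8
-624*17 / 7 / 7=-10608 / 49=-216.49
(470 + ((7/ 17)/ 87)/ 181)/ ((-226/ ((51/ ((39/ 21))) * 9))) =-513.99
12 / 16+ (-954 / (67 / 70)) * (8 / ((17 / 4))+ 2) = -17626503 / 4556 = -3868.85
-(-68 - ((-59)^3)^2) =42180533709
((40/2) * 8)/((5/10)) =320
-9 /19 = -0.47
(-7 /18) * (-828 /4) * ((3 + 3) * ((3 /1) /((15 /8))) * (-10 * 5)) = -38640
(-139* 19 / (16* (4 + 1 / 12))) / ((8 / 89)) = -705147 / 1568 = -449.71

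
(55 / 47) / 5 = 11 / 47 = 0.23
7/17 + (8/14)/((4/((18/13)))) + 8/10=10903/7735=1.41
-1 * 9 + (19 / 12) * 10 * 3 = 38.50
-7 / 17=-0.41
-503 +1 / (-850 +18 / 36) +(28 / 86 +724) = 16169297 / 73057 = 221.32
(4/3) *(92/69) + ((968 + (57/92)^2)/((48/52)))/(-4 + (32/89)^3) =-74613456930341/283080985344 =-263.58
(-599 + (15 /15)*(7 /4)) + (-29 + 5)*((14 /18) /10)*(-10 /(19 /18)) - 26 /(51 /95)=-2434117 /3876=-628.00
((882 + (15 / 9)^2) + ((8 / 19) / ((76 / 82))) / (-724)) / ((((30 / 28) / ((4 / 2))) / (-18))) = -29137360784 / 980115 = -29728.51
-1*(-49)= 49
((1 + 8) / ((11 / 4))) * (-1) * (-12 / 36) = 12 / 11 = 1.09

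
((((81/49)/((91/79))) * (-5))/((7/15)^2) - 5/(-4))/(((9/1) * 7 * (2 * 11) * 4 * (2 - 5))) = 27703045/14535769248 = 0.00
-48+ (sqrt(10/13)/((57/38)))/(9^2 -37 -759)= -48 -2 * sqrt(130)/27885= -48.00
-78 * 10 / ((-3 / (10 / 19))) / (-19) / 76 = -650 / 6859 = -0.09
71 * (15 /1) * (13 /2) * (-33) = -456885 /2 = -228442.50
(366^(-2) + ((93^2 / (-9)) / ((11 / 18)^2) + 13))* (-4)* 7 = 290488541525 / 4052169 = 71687.17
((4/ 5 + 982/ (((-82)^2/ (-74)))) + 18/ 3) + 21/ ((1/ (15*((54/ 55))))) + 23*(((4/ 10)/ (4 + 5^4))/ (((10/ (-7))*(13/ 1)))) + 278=2204753723914/ 3780022675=583.26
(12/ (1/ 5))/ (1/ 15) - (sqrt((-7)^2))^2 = 851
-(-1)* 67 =67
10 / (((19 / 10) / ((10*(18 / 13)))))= 18000 / 247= 72.87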